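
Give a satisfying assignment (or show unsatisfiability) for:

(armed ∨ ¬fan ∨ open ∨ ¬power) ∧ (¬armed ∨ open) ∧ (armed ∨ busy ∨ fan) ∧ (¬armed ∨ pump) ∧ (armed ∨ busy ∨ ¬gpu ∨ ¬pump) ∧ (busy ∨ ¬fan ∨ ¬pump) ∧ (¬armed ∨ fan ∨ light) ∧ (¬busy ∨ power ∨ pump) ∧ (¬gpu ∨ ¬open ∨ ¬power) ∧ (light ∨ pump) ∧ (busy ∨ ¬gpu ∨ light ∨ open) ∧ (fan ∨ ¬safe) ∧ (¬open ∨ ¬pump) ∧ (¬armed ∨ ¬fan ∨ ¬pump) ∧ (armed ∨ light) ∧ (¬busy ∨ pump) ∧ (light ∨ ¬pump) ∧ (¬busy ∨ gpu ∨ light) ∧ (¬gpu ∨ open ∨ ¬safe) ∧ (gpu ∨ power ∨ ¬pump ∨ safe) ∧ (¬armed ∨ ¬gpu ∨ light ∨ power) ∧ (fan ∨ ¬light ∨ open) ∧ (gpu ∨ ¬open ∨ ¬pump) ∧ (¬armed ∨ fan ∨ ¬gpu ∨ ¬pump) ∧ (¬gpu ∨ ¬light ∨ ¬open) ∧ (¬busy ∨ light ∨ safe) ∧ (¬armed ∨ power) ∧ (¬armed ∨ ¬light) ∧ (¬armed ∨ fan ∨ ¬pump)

open = False, pump = False, busy = False, light = True, power = False, gpu = True, armed = False, fan = True, safe = False

Set open = False.
  then (¬armed ∨ open) forces armed = False.
  then (armed ∨ light) forces light = True.
  then (fan ∨ ¬light ∨ open) forces fan = True.
  then (armed ∨ ¬fan ∨ open ∨ ¬power) forces power = False.
Set pump = False.
  then (¬busy ∨ power ∨ pump) forces busy = False.
Set gpu = True.
  then (¬gpu ∨ open ∨ ¬safe) forces safe = False.
All clauses satisfied.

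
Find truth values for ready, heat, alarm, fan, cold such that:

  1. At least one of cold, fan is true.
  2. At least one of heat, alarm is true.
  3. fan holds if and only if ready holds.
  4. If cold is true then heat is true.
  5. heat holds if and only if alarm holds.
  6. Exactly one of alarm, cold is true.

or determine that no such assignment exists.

ready=T, heat=T, alarm=T, fan=T, cold=F

  (1) {cold, fan}: 1 true — at least one ✓
  (2) {heat, alarm}: 2 true — at least one ✓
  (3) fan=T, ready=T — same ✓
  (4) cold=F ⇒ heat: vacuous ✓
  (5) heat=T, alarm=T — same ✓
  (6) {alarm, cold}: 1 true — exactly one ✓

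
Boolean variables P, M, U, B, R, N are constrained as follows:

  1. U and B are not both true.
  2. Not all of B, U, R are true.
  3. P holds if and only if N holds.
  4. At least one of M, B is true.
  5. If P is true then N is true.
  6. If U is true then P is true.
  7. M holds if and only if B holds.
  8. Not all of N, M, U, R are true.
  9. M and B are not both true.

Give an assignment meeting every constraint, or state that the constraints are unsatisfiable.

No satisfying assignment exists.

Case M = True:
  (7) with M=T forces B = True.
  Constraint (9) is violated (M=T, B=T) — contradiction.
Case M = False:
  (4) with M=F forces B = True.
  Constraint (7) is violated (M=F, B=T) — contradiction.
Both cases fail — unsatisfiable.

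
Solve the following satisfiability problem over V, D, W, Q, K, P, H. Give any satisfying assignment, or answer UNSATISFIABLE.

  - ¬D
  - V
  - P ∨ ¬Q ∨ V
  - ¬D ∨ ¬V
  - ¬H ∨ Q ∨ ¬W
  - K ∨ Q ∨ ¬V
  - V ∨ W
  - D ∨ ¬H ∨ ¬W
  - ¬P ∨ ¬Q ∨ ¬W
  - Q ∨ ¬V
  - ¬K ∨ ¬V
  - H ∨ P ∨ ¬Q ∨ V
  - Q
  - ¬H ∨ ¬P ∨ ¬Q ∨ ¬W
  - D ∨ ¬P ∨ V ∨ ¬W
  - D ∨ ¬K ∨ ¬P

V=T, D=F, W=F, Q=T, K=F, P=F, H=F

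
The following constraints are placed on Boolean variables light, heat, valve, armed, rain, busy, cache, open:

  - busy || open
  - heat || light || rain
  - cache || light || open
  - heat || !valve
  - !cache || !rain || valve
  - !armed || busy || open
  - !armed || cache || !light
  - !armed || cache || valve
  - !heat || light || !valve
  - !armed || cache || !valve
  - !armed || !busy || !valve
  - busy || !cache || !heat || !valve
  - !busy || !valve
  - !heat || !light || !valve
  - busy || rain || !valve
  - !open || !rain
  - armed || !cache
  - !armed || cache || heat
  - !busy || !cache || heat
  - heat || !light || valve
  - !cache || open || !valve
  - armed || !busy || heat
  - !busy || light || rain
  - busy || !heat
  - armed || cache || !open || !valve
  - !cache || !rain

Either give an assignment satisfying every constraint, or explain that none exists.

Set light = True.
Set heat = True.
  then (!heat || !light || !valve) forces valve = False.
  then (busy || !heat) forces busy = True.
Set armed = False.
  then (armed || !cache) forces cache = False.
Set rain = False.
Set open = True.
All clauses satisfied.

light: True, heat: True, valve: False, armed: False, rain: False, busy: True, cache: False, open: True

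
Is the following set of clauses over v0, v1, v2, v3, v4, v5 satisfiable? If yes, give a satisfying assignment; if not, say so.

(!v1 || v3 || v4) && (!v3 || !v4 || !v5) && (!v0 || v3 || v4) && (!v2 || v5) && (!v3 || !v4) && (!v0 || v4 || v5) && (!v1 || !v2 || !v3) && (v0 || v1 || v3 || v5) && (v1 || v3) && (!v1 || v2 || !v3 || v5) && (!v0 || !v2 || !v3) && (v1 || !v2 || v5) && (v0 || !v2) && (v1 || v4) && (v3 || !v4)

v0=F; v1=T; v2=F; v3=T; v4=F; v5=T

Set v0 = False.
  then (v0 || !v2) forces v2 = False.
Try v1 = False:
  (v1 || v3) forces v3 = True.
  (!v3 || !v4) forces v4 = False.
  clause (v1 || v4) is falsified — backtrack.
So v1 = True.
Set v3 = True.
  then (!v3 || !v4) forces v4 = False.
  then (!v1 || v2 || !v3 || v5) forces v5 = True.
All clauses satisfied.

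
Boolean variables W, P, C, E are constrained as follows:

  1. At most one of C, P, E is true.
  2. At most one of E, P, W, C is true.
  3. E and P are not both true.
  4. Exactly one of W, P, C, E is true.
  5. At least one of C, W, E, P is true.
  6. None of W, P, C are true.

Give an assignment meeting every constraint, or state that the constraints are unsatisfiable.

W=F, P=F, C=F, E=T

  (1) {C, P, E}: 1 true — at most one ✓
  (2) {E, P, W, C}: 1 true — at most one ✓
  (3) E=T, P=F — not both ✓
  (4) {W, P, C, E}: 1 true — exactly one ✓
  (5) {C, W, E, P}: 1 true — at least one ✓
  (6) {W, P, C}: 0 true — none ✓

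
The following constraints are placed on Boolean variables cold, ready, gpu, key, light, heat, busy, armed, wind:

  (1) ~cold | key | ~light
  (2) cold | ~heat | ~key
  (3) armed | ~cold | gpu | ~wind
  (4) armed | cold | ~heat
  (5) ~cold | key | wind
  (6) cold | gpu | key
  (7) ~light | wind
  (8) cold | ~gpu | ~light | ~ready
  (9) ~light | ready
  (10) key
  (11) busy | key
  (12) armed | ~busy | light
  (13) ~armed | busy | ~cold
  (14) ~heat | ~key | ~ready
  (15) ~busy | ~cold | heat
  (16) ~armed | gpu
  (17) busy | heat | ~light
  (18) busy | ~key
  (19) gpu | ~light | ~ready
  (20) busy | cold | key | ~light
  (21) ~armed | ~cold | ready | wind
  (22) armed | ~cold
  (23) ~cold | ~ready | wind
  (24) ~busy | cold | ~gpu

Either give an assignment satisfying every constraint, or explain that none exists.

Unit clause (key) forces key = True.
In (busy | ~key) only busy is left, so busy = True.
Set cold = True.
  then (~busy | ~cold | heat) forces heat = True.
  then (armed | ~cold) forces armed = True.
  then (~heat | ~key | ~ready) forces ready = False.
  then (~armed | gpu) forces gpu = True.
  then (~armed | ~cold | ready | wind) forces wind = True.
  then (~light | ready) forces light = False.
All clauses satisfied.

cold: True; ready: False; gpu: True; key: True; light: False; heat: True; busy: True; armed: True; wind: True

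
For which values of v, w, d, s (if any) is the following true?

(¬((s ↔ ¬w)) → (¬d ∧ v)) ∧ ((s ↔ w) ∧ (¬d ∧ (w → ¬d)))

v=T, w=T, d=F, s=T

  ¬((s ↔ ¬w)) → (¬d ∧ v) = True
    ¬((s ↔ ¬w)) = True
      s ↔ ¬w = False
        ¬w = False
    ¬d ∧ v = True
      ¬d = True
  (s ↔ w) ∧ (¬d ∧ (w → ¬d)) = True
    s ↔ w = True
    ¬d ∧ (w → ¬d) = True
      ¬d = True
      w → ¬d = True
        ¬d = True
Both conjuncts True, so the formula holds.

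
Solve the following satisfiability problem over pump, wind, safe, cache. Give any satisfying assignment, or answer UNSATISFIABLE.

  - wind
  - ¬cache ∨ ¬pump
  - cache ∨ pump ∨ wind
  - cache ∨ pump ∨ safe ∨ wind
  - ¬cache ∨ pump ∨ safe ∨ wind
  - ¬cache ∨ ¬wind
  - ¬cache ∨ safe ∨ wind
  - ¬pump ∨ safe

Unit clause (wind) forces wind = True.
In (¬cache ∨ ¬wind) only ¬cache is left, so cache = False.
Set pump = False.
Set safe = True.
All clauses satisfied.

pump: False, wind: True, safe: True, cache: False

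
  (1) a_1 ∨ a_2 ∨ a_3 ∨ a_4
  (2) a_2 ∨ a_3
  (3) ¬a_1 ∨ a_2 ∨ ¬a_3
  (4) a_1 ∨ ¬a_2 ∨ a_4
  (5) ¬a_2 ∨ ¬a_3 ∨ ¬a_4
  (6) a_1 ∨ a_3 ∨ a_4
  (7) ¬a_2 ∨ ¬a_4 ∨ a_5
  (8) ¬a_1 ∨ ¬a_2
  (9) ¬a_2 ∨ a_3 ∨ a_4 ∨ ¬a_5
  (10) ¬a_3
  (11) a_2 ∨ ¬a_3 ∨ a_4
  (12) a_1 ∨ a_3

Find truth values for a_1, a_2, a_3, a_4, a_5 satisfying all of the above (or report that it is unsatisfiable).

Case a_3 = True:
  Clause (¬a_3) is falsified — contradiction.
Case a_3 = False:
  (a_2 ∨ a_3) forces a_2 = True.
  (¬a_1 ∨ ¬a_2) forces a_1 = False.
  Clause (a_1 ∨ a_3) is falsified — contradiction.
Both cases fail, so the formula is unsatisfiable.

The formula is unsatisfiable.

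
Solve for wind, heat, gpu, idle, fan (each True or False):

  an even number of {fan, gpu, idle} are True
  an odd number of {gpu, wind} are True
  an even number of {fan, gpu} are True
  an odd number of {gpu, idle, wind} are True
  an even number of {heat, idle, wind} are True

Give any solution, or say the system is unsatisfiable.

wind=T, heat=T, gpu=F, idle=F, fan=F

{fan, gpu, idle}: 0 true → even ✓
{gpu, wind}: 1 true → odd ✓
{fan, gpu}: 0 true → even ✓
{gpu, idle, wind}: 1 true → odd ✓
{heat, idle, wind}: 2 true → even ✓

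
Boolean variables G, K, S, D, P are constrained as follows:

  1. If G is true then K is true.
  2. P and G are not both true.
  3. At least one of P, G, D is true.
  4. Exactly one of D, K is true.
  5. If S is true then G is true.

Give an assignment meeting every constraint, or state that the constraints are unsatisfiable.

G: False, K: False, S: False, D: True, P: False

  (1) G=F ⇒ K: vacuous ✓
  (2) P=F, G=F — not both ✓
  (3) {P, G, D}: 1 true — at least one ✓
  (4) {D, K}: 1 true — exactly one ✓
  (5) S=F ⇒ G: vacuous ✓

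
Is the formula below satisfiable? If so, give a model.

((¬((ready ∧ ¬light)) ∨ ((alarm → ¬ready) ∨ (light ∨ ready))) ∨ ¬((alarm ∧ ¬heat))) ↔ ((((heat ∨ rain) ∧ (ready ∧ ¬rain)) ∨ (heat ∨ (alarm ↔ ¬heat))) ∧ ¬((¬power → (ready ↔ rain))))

ready = True, light = False, heat = False, power = False, alarm = True, rain = False

  ((¬((ready ∧ ¬light)) ∨ ((alarm → ¬ready) ∨ (light ∨ ready))) ∨ ¬((alarm ∧ ¬heat))) ↔ ((((heat ∨ rain) ∧ (ready ∧ ¬rain)) ∨ (heat ∨ (alarm ↔ ¬heat))) ∧ ¬((¬power → (ready ↔ rain)))) = True
    (¬((ready ∧ ¬light)) ∨ ((alarm → ¬ready) ∨ (light ∨ ready))) ∨ ¬((alarm ∧ ¬heat)) = True
      ¬((ready ∧ ¬light)) ∨ ((alarm → ¬ready) ∨ (light ∨ ready)) = True
        ¬((ready ∧ ¬light)) = False
          ready ∧ ¬light = True
            ¬light = True
        (alarm → ¬ready) ∨ (light ∨ ready) = True
          alarm → ¬ready = False
            ¬ready = False
          light ∨ ready = True
      ¬((alarm ∧ ¬heat)) = False
        alarm ∧ ¬heat = True
          ¬heat = True
    (((heat ∨ rain) ∧ (ready ∧ ¬rain)) ∨ (heat ∨ (alarm ↔ ¬heat))) ∧ ¬((¬power → (ready ↔ rain))) = True
      ((heat ∨ rain) ∧ (ready ∧ ¬rain)) ∨ (heat ∨ (alarm ↔ ¬heat)) = True
        (heat ∨ rain) ∧ (ready ∧ ¬rain) = False
          heat ∨ rain = False
          ready ∧ ¬rain = True
            ¬rain = True
        heat ∨ (alarm ↔ ¬heat) = True
          alarm ↔ ¬heat = True
            ¬heat = True
      ¬((¬power → (ready ↔ rain))) = True
        ¬power → (ready ↔ rain) = False
          ¬power = True
          ready ↔ rain = False
The formula evaluates to True.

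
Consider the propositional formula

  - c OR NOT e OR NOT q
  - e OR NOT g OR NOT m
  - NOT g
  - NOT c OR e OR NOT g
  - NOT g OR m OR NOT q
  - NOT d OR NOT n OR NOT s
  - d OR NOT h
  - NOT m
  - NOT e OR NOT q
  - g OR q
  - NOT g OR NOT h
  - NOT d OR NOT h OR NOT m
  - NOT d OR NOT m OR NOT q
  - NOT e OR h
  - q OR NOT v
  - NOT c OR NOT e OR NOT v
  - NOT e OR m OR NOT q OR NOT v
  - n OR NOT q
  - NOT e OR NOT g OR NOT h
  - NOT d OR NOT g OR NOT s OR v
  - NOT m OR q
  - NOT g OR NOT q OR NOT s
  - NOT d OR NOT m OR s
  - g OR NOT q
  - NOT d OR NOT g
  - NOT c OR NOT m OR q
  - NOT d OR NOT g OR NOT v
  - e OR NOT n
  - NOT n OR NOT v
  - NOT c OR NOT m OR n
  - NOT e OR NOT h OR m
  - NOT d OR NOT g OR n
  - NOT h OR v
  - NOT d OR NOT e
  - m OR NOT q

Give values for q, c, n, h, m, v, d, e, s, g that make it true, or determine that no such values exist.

Case q = True:
  (NOT g) forces g = False.
  Clause (g OR NOT q) is falsified — contradiction.
Case q = False:
  (NOT g) forces g = False.
  Clause (g OR q) is falsified — contradiction.
Both cases fail, so the formula is unsatisfiable.

Unsatisfiable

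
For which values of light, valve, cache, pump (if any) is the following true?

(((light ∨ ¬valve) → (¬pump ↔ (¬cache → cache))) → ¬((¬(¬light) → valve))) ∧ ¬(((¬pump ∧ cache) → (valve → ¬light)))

Case light = True: the formula simplifies to ((¬pump ↔ (¬cache → cache)) → ¬valve) ∧ ¬(((¬pump ∧ cache) → ¬valve)).
  cache = True: simplifies to (¬pump → ¬valve) ∧ ¬((¬pump → ¬valve)).
    valve = True: simplifies to pump ∧ ¬pump.
      pump = True: the conjunct ¬pump is False.
      pump = False: the conjunct pump is False.
    valve = False: the conjunct ¬((¬pump → ¬valve)) becomes ¬((¬pump → True)) = False.
  cache = False: the conjunct ¬(((¬pump ∧ cache) → ¬valve)) becomes ¬((False → ¬valve)) = False.
Case light = False: the conjunct ¬(((¬pump ∧ cache) → (valve → ¬light))) becomes ¬(((¬pump ∧ cache) → True)) = False.
Both cases fail — unsatisfiable.

The formula is unsatisfiable.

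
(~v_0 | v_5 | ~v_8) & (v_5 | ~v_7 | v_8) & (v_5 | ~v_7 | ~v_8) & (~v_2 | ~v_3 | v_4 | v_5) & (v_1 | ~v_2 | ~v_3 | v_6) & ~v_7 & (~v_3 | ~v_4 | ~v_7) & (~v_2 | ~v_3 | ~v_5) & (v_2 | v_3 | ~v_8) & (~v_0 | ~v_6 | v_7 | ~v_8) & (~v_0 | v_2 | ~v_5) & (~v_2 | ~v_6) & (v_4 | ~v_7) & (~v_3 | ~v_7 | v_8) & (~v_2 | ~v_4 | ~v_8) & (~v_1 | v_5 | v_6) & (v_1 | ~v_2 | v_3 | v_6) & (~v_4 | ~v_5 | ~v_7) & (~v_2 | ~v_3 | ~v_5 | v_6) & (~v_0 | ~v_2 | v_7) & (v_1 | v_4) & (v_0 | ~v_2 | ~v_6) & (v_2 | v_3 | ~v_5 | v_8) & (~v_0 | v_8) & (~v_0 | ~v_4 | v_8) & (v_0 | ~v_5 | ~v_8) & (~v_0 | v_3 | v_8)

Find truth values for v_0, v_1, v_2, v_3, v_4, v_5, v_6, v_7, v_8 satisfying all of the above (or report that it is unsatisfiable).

Unit clause (~v_7) forces v_7 = False.
Set v_0 = False.
Set v_1 = False.
  then (v_1 | v_4) forces v_4 = True.
Try v_2 = True:
  (~v_2 | ~v_6) forces v_6 = False.
  (v_1 | ~v_2 | ~v_3 | v_6) forces v_3 = False.
  clause (v_1 | ~v_2 | v_3 | v_6) is falsified — backtrack.
So v_2 = False.
Set v_3 = True.
Set v_5 = False.
Set v_6 = True.
Set v_8 = False.
All clauses satisfied.

v_0 = False, v_1 = False, v_2 = False, v_3 = True, v_4 = True, v_5 = False, v_6 = True, v_7 = False, v_8 = False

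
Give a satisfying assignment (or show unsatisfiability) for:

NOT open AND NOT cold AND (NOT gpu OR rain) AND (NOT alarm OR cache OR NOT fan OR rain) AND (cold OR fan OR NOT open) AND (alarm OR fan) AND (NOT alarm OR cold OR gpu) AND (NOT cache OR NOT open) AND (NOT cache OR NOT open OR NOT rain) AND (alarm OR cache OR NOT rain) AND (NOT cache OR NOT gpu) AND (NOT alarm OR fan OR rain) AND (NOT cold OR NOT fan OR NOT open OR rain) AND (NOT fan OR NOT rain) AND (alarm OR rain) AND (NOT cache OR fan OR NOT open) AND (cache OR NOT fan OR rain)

rain = True, gpu = True, alarm = True, cache = False, cold = False, open = False, fan = False

Unit clause (NOT open) forces open = False.
Unit clause (NOT cold) forces cold = False.
Try rain = False:
  (NOT gpu OR rain) forces gpu = False.
  (NOT alarm OR cold OR gpu) forces alarm = False.
  clause (alarm OR rain) is falsified — backtrack.
So rain = True.
  then (NOT fan OR NOT rain) forces fan = False.
  then (alarm OR fan) forces alarm = True.
  then (NOT alarm OR cold OR gpu) forces gpu = True.
  then (NOT cache OR NOT gpu) forces cache = False.
All clauses satisfied.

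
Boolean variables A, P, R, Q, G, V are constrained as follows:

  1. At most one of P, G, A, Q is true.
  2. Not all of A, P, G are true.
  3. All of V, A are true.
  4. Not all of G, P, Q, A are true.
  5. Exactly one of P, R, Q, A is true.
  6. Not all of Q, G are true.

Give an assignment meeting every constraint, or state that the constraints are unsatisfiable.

A = True, P = False, R = False, Q = False, G = False, V = True

  (1) {P, G, A, Q}: 1 true — at most one ✓
  (2) {A, P, G}: 1/3 true — not all ✓
  (3) {V, A}: all 2 true ✓
  (4) {G, P, Q, A}: 1/4 true — not all ✓
  (5) {P, R, Q, A}: 1 true — exactly one ✓
  (6) {Q, G}: 0/2 true — not all ✓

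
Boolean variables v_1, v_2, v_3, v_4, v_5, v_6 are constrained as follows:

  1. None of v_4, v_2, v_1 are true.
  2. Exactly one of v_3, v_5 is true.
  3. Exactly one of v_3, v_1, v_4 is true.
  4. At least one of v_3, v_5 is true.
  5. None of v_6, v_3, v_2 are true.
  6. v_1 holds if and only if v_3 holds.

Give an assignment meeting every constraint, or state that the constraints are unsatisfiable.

The formula is unsatisfiable.

Case v_3 = True:
  Constraint (5) is violated (v_3=T) — contradiction.
Case v_3 = False:
  (1) forces v_4 = False.
  (1) forces v_2 = False.
  (1) forces v_1 = False.
  Constraint (3) is violated (v_3=F, v_1=F, v_4=F) — contradiction.
Both cases fail — unsatisfiable.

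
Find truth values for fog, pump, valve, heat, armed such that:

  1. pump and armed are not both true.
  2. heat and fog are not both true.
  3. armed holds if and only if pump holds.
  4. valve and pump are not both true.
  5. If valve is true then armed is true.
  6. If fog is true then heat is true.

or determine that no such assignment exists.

fog=F, pump=F, valve=F, heat=F, armed=F

  (1) pump=F, armed=F — not both ✓
  (2) heat=F, fog=F — not both ✓
  (3) armed=F, pump=F — same ✓
  (4) valve=F, pump=F — not both ✓
  (5) valve=F ⇒ armed: vacuous ✓
  (6) fog=F ⇒ heat: vacuous ✓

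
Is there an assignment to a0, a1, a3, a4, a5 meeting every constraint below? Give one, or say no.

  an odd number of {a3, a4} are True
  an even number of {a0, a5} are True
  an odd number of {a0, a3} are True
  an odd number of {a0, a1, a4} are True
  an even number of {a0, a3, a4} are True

a0: True; a1: True; a3: False; a4: True; a5: True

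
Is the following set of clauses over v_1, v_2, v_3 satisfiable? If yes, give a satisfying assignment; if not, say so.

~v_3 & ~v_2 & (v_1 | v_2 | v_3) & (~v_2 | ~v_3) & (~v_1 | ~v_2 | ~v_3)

v_1 = True, v_2 = False, v_3 = False

Unit clause (~v_3) forces v_3 = False.
Unit clause (~v_2) forces v_2 = False.
In (v_1 | v_2 | v_3) only v_1 is left, so v_1 = True.
Check each clause:
  (~v_3): ~v_3 holds.
  (~v_2): ~v_2 holds.
  (v_1 | v_2 | v_3): v_1 holds.
  (~v_2 | ~v_3): ~v_2 holds.
  (~v_1 | ~v_2 | ~v_3): ~v_2 holds.
All clauses satisfied.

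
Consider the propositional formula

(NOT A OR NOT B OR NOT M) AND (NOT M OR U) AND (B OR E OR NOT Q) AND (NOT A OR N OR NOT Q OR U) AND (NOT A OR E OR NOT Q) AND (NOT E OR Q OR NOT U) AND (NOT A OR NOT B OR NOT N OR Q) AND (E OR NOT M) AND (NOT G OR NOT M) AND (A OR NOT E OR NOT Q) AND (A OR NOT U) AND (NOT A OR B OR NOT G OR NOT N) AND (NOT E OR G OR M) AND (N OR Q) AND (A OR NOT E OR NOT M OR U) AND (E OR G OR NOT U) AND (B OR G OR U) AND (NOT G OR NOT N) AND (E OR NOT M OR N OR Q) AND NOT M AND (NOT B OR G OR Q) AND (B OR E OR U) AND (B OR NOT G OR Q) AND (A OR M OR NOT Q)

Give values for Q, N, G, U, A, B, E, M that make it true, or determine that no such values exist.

Unit clause (NOT M) forces M = False.
Set Q = True.
  then (A OR M OR NOT Q) forces A = True.
  then (NOT A OR E OR NOT Q) forces E = True.
  then (NOT E OR G OR M) forces G = True.
  then (NOT G OR NOT N) forces N = False.
  then (NOT A OR N OR NOT Q OR U) forces U = True.
Set B = True.
All clauses satisfied.

Q = True, N = False, G = True, U = True, A = True, B = True, E = True, M = False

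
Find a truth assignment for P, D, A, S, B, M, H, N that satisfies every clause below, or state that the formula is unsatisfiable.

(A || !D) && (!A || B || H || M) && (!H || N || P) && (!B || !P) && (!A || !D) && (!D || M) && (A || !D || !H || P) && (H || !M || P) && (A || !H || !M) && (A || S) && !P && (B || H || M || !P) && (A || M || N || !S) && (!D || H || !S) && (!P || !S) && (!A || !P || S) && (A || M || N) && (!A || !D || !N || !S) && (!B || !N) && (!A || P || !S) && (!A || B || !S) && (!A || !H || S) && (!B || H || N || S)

P: False, D: False, A: False, S: True, B: False, M: False, H: True, N: True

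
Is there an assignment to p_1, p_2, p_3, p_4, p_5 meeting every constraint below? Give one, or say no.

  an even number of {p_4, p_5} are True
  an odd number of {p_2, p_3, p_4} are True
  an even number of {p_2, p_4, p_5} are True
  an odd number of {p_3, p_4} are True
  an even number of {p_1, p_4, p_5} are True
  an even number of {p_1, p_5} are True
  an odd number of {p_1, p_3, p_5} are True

p_1 = False, p_2 = False, p_3 = True, p_4 = False, p_5 = False

{p_4, p_5}: 0 true → even ✓
{p_2, p_3, p_4}: 1 true → odd ✓
{p_2, p_4, p_5}: 0 true → even ✓
{p_3, p_4}: 1 true → odd ✓
{p_1, p_4, p_5}: 0 true → even ✓
{p_1, p_5}: 0 true → even ✓
{p_1, p_3, p_5}: 1 true → odd ✓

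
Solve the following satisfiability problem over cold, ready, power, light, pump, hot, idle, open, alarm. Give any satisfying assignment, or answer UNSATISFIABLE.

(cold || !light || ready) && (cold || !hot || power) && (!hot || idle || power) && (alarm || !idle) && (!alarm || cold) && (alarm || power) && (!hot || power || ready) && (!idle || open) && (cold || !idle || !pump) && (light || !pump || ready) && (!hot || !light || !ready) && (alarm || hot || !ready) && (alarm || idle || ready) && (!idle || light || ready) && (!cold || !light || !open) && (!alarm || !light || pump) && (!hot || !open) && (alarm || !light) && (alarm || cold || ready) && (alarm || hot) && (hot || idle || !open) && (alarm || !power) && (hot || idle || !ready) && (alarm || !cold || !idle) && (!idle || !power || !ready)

cold = True; ready = True; power = False; light = False; pump = True; hot = False; idle = True; open = True; alarm = True

Set cold = True.
Set ready = True.
Set power = False.
  then (alarm || power) forces alarm = True.
Try light = True:
  (!hot || !light || !ready) forces hot = False.
  (!cold || !light || !open) forces open = False.
  (!idle || open) forces idle = False.
  clause (hot || idle || !ready) is falsified — backtrack.
So light = False.
Set pump = True.
Set hot = False.
  then (hot || idle || !ready) forces idle = True.
  then (!idle || open) forces open = True.
All clauses satisfied.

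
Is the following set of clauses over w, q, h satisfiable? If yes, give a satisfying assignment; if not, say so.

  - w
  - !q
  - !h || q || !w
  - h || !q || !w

w = True, q = False, h = False

Unit clause (w) forces w = True.
Unit clause (!q) forces q = False.
In (!h || q || !w) only !h is left, so h = False.
All clauses satisfied.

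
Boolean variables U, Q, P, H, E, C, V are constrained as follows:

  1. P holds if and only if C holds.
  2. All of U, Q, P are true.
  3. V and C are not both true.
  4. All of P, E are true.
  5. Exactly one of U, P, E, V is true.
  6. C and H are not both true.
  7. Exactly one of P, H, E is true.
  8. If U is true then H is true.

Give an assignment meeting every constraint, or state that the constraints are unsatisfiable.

Case E = True:
  (2) forces U = True.
  Constraint (5) is violated (U=T, E=T) — contradiction.
Case E = False:
  Constraint (4) is violated (E=F) — contradiction.
Both cases fail — unsatisfiable.

No satisfying assignment exists.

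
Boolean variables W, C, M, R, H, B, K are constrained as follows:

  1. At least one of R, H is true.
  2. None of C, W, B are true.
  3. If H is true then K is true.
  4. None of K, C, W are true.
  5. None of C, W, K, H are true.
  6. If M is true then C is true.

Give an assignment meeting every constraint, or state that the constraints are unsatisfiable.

W = False; C = False; M = False; R = True; H = False; B = False; K = False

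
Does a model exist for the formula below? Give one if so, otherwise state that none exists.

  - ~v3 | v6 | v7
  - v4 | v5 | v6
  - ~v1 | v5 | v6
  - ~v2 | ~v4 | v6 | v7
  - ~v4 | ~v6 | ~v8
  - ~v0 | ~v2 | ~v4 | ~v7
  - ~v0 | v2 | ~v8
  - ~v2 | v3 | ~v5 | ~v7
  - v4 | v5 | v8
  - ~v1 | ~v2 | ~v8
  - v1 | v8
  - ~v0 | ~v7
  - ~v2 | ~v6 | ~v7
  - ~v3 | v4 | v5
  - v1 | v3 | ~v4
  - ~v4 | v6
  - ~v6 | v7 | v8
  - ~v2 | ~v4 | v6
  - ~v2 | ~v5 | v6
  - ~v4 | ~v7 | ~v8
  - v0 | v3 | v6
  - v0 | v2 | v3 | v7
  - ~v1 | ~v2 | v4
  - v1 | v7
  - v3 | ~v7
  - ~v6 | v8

Set v0 = False.
Set v1 = True.
Set v2 = False.
Try v3 = False:
  (v0 | v3 | v6) forces v6 = True.
  (v0 | v2 | v3 | v7) forces v7 = True.
  clause (v3 | ~v7) is falsified — backtrack.
So v3 = True.
Set v4 = False.
  then (~v3 | v4 | v5) forces v5 = True.
Set v6 = True.
  then (~v6 | v8) forces v8 = True.
Set v7 = True.
All clauses satisfied.

v0: False, v1: True, v2: False, v3: True, v4: False, v5: True, v6: True, v7: True, v8: True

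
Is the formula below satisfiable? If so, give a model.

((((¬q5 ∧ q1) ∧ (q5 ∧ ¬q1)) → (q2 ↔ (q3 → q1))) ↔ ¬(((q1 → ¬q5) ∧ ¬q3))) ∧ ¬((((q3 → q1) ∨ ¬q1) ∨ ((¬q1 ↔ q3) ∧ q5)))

The conjunct ¬((((q3 → q1) ∨ ¬q1) ∨ ((¬q1 ↔ q3) ∧ q5))) is unsatisfiable on its own:
  q1=F, q3=F, q5=F: evaluates to False.
  q1=F, q3=F, q5=T: evaluates to False.
  q1=F, q3=T, q5=F: evaluates to False.
  q1=F, q3=T, q5=T: evaluates to False.
  q1=T, q3=F, q5=F: evaluates to False.
  q1=T, q3=F, q5=T: evaluates to False.
  q1=T, q3=T, q5=F: evaluates to False.
  q1=T, q3=T, q5=T: evaluates to False.
So the whole conjunction is unsatisfiable.

The formula is unsatisfiable.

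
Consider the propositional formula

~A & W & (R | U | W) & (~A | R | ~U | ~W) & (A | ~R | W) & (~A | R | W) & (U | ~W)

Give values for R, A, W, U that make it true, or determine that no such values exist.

R = True, A = False, W = True, U = True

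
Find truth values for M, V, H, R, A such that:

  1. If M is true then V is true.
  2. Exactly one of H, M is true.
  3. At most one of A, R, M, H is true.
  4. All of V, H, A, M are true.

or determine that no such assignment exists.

Unsatisfiable — no assignment works.

Case H = True:
  (2) with H=T forces M = False.
  Constraint (4) is violated (M=F) — contradiction.
Case H = False:
  Constraint (4) is violated (H=F) — contradiction.
Both cases fail — unsatisfiable.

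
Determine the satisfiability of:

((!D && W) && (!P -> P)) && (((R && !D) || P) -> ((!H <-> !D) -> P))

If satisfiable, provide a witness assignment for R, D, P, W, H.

R: True, D: False, P: True, W: True, H: False

  (!D && W) && (!P -> P) = True
    !D && W = True
      !D = True
    !P -> P = True
      !P = False
  ((R && !D) || P) -> ((!H <-> !D) -> P) = True
    (R && !D) || P = True
      R && !D = True
        !D = True
    (!H <-> !D) -> P = True
      !H <-> !D = True
        !H = True
        !D = True
Both conjuncts True, so the formula holds.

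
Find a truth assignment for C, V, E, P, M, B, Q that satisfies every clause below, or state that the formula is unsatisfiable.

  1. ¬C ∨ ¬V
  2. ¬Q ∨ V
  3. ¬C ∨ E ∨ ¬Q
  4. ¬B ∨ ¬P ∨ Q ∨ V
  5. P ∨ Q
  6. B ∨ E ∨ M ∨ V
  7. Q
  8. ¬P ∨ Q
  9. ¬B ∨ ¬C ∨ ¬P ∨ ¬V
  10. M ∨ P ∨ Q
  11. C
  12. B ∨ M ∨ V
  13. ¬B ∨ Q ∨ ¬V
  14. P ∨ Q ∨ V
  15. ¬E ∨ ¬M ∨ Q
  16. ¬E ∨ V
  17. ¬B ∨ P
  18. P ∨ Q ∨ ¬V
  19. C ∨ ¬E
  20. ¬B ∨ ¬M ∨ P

The formula is unsatisfiable.

Case C = True:
  (¬C ∨ ¬V) forces V = False.
  (¬Q ∨ V) forces Q = False.
  Clause (Q) is falsified — contradiction.
Case C = False:
  Clause (C) is falsified — contradiction.
Both cases fail, so the formula is unsatisfiable.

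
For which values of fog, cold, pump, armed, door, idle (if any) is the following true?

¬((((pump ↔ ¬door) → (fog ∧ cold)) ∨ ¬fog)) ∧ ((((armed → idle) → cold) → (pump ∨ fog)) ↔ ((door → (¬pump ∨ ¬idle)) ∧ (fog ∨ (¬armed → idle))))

fog=T, cold=F, pump=F, armed=T, door=T, idle=F

  ¬((((pump ↔ ¬door) → (fog ∧ cold)) ∨ ¬fog)) = True
    ((pump ↔ ¬door) → (fog ∧ cold)) ∨ ¬fog = False
      (pump ↔ ¬door) → (fog ∧ cold) = False
        pump ↔ ¬door = True
          ¬door = False
        fog ∧ cold = False
      ¬fog = False
  (((armed → idle) → cold) → (pump ∨ fog)) ↔ ((door → (¬pump ∨ ¬idle)) ∧ (fog ∨ (¬armed → idle))) = True
    ((armed → idle) → cold) → (pump ∨ fog) = True
      (armed → idle) → cold = True
        armed → idle = False
      pump ∨ fog = True
    (door → (¬pump ∨ ¬idle)) ∧ (fog ∨ (¬armed → idle)) = True
      door → (¬pump ∨ ¬idle) = True
        ¬pump ∨ ¬idle = True
          ¬pump = True
          ¬idle = True
      fog ∨ (¬armed → idle) = True
        ¬armed → idle = True
          ¬armed = False
Both conjuncts True, so the formula holds.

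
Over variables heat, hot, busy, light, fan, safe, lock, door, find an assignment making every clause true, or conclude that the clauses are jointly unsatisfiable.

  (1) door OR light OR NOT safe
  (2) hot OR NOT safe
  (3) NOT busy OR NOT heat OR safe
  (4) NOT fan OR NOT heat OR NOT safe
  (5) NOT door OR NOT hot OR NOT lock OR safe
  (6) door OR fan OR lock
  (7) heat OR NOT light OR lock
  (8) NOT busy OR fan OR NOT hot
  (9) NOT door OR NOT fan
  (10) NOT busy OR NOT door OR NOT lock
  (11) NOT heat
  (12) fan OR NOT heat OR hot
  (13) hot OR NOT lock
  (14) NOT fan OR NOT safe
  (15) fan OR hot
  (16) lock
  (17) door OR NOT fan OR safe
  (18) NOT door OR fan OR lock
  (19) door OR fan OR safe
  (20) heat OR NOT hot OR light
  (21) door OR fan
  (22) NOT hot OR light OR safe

heat=F, hot=T, busy=F, light=T, fan=F, safe=T, lock=T, door=T

Unit clause (NOT heat) forces heat = False.
Unit clause (lock) forces lock = True.
In (hot OR NOT lock) only hot is left, so hot = True.
In (heat OR NOT hot OR light) only light is left, so light = True.
Try busy = True:
  (NOT busy OR fan OR NOT hot) forces fan = True.
  (NOT door OR NOT fan) forces door = False.
  (NOT fan OR NOT safe) forces safe = False.
  clause (door OR NOT fan OR safe) is falsified — backtrack.
So busy = False.
Try fan = True:
  (NOT door OR NOT fan) forces door = False.
  (NOT fan OR NOT safe) forces safe = False.
  clause (door OR NOT fan OR safe) is falsified — backtrack.
So fan = False.
  then (door OR fan) forces door = True.
  then (NOT door OR NOT hot OR NOT lock OR safe) forces safe = True.
All clauses satisfied.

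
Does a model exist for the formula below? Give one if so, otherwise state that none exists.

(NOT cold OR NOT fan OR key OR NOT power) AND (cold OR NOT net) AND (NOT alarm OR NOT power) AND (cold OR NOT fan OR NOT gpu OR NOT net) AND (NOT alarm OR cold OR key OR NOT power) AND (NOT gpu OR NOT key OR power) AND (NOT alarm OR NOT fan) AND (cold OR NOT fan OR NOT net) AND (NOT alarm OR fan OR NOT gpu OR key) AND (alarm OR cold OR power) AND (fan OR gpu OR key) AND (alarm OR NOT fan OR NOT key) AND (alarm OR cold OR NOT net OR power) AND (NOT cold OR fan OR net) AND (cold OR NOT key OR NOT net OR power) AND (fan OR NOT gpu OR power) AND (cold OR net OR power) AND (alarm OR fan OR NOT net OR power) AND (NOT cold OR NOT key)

Set net = True.
  then (cold OR NOT net) forces cold = True.
  then (NOT cold OR NOT key) forces key = False.
Set fan = False.
  then (fan OR gpu OR key) forces gpu = True.
  then (fan OR NOT gpu OR power) forces power = True.
  then (NOT alarm OR NOT power) forces alarm = False.
All clauses satisfied.

net: True; fan: False; alarm: False; gpu: True; power: True; cold: True; key: False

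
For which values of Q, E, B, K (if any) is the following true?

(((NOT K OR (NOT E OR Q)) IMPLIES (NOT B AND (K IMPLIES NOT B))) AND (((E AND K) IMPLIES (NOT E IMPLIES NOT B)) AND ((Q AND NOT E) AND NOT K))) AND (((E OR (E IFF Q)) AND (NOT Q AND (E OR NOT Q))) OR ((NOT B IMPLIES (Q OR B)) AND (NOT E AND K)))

UNSATISFIABLE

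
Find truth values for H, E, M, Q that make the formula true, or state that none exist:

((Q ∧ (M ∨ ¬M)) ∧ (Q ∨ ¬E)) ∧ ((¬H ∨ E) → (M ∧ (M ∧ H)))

H = True, E = False, M = False, Q = True

  (Q ∧ (M ∨ ¬M)) ∧ (Q ∨ ¬E) = True
    Q ∧ (M ∨ ¬M) = True
      M ∨ ¬M = True
        ¬M = True
    Q ∨ ¬E = True
      ¬E = True
  (¬H ∨ E) → (M ∧ (M ∧ H)) = True
    ¬H ∨ E = False
      ¬H = False
    M ∧ (M ∧ H) = False
      M ∧ H = False
Both conjuncts True, so the formula holds.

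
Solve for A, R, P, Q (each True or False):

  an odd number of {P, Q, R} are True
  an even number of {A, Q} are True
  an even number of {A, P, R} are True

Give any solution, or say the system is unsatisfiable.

Adding constraints 1, 2, 3 mod 2: every variable appears an even number of times on the left, so the left side is 0.
But the right sides sum to 1 (mod 2). 0 ≠ 1 — the system is inconsistent.

Unsatisfiable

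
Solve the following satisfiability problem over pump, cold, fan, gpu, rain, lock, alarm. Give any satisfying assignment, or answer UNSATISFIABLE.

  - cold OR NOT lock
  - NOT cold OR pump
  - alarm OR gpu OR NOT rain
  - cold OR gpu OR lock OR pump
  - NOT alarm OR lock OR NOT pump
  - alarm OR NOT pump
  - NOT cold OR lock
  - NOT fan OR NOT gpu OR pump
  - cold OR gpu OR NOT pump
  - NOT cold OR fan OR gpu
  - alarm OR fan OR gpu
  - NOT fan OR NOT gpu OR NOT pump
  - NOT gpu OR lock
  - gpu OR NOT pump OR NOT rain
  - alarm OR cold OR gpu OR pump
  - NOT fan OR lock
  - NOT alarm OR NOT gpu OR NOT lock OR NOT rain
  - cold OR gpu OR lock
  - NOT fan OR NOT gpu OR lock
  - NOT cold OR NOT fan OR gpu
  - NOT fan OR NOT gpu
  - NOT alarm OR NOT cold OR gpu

pump = True, cold = True, fan = False, gpu = True, rain = False, lock = True, alarm = True

Set pump = True.
  then (alarm OR NOT pump) forces alarm = True.
  then (NOT alarm OR lock OR NOT pump) forces lock = True.
  then (cold OR NOT lock) forces cold = True.
  then (NOT alarm OR NOT cold OR gpu) forces gpu = True.
  then (NOT fan OR NOT gpu OR NOT pump) forces fan = False.
  then (NOT alarm OR NOT gpu OR NOT lock OR NOT rain) forces rain = False.
All clauses satisfied.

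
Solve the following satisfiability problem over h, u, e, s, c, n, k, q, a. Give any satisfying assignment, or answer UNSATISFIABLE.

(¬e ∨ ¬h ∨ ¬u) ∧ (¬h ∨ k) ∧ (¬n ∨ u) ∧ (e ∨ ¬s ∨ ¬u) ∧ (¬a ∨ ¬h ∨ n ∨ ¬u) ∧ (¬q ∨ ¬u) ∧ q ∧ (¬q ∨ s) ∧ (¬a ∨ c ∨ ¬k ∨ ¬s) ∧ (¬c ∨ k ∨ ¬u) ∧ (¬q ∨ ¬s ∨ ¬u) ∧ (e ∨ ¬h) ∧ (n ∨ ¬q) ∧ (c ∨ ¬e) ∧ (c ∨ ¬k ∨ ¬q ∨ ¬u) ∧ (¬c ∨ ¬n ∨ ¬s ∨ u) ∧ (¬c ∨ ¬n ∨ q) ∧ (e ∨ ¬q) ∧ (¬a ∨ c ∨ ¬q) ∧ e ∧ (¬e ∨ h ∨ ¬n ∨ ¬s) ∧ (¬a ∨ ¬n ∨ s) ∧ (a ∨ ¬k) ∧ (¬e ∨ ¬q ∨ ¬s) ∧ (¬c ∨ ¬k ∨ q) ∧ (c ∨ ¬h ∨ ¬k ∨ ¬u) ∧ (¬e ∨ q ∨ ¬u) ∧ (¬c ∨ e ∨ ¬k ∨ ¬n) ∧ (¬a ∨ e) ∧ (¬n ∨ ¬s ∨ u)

Case q = True:
  (¬q ∨ ¬u) forces u = False.
  (¬n ∨ u) forces n = False.
  Clause (n ∨ ¬q) is falsified — contradiction.
Case q = False:
  Clause (q) is falsified — contradiction.
Both cases fail, so the formula is unsatisfiable.

Unsatisfiable — no assignment works.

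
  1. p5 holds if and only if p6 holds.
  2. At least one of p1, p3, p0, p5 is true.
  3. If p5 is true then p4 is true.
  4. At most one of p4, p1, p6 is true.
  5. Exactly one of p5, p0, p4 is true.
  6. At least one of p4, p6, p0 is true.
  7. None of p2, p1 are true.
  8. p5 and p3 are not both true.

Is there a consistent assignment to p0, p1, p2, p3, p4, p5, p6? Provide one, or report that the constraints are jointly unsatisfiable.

p0=T; p1=F; p2=F; p3=T; p4=F; p5=F; p6=F

  (1) p5=F, p6=F — same ✓
  (2) {p1, p3, p0, p5}: 2 true — at least one ✓
  (3) p5=F ⇒ p4: vacuous ✓
  (4) {p4, p1, p6}: 0 true — at most one ✓
  (5) {p5, p0, p4}: 1 true — exactly one ✓
  (6) {p4, p6, p0}: 1 true — at least one ✓
  (7) {p2, p1}: 0 true — none ✓
  (8) p5=F, p3=T — not both ✓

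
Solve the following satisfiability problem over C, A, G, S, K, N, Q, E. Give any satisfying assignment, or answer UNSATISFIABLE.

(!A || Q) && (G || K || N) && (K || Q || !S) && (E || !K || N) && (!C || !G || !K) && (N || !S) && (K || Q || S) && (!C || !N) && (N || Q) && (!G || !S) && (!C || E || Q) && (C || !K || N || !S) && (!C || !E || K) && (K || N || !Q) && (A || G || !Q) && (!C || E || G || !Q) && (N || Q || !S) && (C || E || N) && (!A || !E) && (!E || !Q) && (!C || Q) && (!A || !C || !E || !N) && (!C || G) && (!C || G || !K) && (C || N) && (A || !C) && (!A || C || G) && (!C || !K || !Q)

Try C = True:
  (!C || !N) forces N = False.
  (N || !S) forces S = False.
  (N || Q) forces Q = True.
  (K || N || !Q) forces K = True.
  clause (!C || !K || !Q) is falsified — backtrack.
So C = False.
  then (C || N) forces N = True.
Set A = False.
Set G = True.
  then (!G || !S) forces S = False.
Set K = True.
Set Q = False.
Set E = True.
All clauses satisfied.

C = False, A = False, G = True, S = False, K = True, N = True, Q = False, E = True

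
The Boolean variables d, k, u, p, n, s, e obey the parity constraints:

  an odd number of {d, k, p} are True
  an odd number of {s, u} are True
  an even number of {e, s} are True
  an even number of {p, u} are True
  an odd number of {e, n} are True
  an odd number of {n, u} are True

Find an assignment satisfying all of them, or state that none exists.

Adding constraints 2, 3, 5, 6 mod 2: every variable appears an even number of times on the left, so the left side is 0.
But the right sides sum to 1 (mod 2). 0 ≠ 1 — the system is inconsistent.

UNSATISFIABLE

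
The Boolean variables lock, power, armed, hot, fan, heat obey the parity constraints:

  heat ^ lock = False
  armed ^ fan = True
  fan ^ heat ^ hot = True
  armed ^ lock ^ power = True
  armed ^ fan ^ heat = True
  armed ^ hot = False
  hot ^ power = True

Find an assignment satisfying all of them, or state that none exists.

lock: False; power: True; armed: False; hot: False; fan: True; heat: False

heat ^ lock = F ^ F = False ✓
armed ^ fan = F ^ T = True ✓
fan ^ heat ^ hot = T ^ F ^ F = True ✓
armed ^ lock ^ power = F ^ F ^ T = True ✓
armed ^ fan ^ heat = F ^ T ^ F = True ✓
armed ^ hot = F ^ F = False ✓
hot ^ power = F ^ T = True ✓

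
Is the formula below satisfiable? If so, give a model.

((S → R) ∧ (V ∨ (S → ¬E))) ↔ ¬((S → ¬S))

V=T, E=T, R=T, S=T

  ((S → R) ∧ (V ∨ (S → ¬E))) ↔ ¬((S → ¬S)) = True
    (S → R) ∧ (V ∨ (S → ¬E)) = True
      S → R = True
      V ∨ (S → ¬E) = True
        S → ¬E = False
          ¬E = False
    ¬((S → ¬S)) = True
      S → ¬S = False
        ¬S = False
The formula evaluates to True.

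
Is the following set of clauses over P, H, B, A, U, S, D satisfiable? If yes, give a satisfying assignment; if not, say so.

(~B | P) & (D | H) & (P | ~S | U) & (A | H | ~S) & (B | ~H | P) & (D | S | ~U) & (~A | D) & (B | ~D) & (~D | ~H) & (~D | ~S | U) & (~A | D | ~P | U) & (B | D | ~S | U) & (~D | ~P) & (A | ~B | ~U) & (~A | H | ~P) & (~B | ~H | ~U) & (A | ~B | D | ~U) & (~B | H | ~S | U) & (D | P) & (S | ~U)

P: True; H: True; B: False; A: False; U: False; S: False; D: False

Try P = False:
  (~B | P) forces B = False.
  (B | ~H | P) forces H = False.
  (D | H) forces D = True.
  clause (B | ~D) is falsified — backtrack.
So P = True.
  then (~D | ~P) forces D = False.
  then (D | H) forces H = True.
  then (~A | D) forces A = False.
Set B = False.
Set U = False.
  then (B | D | ~S | U) forces S = False.
All clauses satisfied.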